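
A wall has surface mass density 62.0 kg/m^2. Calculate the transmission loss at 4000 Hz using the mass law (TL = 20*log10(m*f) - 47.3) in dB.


Given values:
  m = 62.0 kg/m^2, f = 4000 Hz
Formula: TL = 20 * log10(m * f) - 47.3
Compute m * f = 62.0 * 4000 = 248000.0
Compute log10(248000.0) = 5.394452
Compute 20 * 5.394452 = 107.889
TL = 107.889 - 47.3 = 60.59

60.59 dB


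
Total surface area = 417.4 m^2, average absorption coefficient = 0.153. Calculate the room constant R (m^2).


Given values:
  S = 417.4 m^2, alpha = 0.153
Formula: R = S * alpha / (1 - alpha)
Numerator: 417.4 * 0.153 = 63.8622
Denominator: 1 - 0.153 = 0.847
R = 63.8622 / 0.847 = 75.4

75.4 m^2


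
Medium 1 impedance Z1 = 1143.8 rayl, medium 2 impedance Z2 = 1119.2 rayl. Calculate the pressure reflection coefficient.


Given values:
  Z1 = 1143.8 rayl, Z2 = 1119.2 rayl
Formula: R = (Z2 - Z1) / (Z2 + Z1)
Numerator: Z2 - Z1 = 1119.2 - 1143.8 = -24.6
Denominator: Z2 + Z1 = 1119.2 + 1143.8 = 2263.0
R = -24.6 / 2263.0 = -0.0109

-0.0109


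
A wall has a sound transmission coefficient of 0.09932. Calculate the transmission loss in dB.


Given values:
  tau = 0.09932
Formula: TL = 10 * log10(1 / tau)
Compute 1 / tau = 1 / 0.09932 = 10.0685
Compute log10(10.0685) = 1.002965
TL = 10 * 1.002965 = 10.03

10.03 dB


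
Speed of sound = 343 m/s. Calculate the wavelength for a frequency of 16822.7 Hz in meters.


Given values:
  c = 343 m/s, f = 16822.7 Hz
Formula: lambda = c / f
lambda = 343 / 16822.7
lambda = 0.0204

0.0204 m


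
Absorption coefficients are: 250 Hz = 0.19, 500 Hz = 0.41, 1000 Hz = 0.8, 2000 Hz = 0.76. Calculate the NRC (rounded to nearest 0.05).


Given values:
  a_250 = 0.19, a_500 = 0.41
  a_1000 = 0.8, a_2000 = 0.76
Formula: NRC = (a250 + a500 + a1000 + a2000) / 4
Sum = 0.19 + 0.41 + 0.8 + 0.76 = 2.16
NRC = 2.16 / 4 = 0.54
Rounded to nearest 0.05: 0.55

0.55


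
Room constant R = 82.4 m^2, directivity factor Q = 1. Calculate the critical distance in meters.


Given values:
  R = 82.4 m^2, Q = 1
Formula: d_c = 0.141 * sqrt(Q * R)
Compute Q * R = 1 * 82.4 = 82.4
Compute sqrt(82.4) = 9.0774
d_c = 0.141 * 9.0774 = 1.28

1.28 m


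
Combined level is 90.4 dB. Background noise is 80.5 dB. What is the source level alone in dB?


Given values:
  L_total = 90.4 dB, L_bg = 80.5 dB
Formula: L_source = 10 * log10(10^(L_total/10) - 10^(L_bg/10))
Convert to linear:
  10^(90.4/10) = 1096478196.1432
  10^(80.5/10) = 112201845.4302
Difference: 1096478196.1432 - 112201845.4302 = 984276350.713
L_source = 10 * log10(984276350.713) = 89.93

89.93 dB


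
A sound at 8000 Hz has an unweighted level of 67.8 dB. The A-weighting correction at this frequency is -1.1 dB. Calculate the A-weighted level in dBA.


Given values:
  SPL = 67.8 dB
  A-weighting at 8000 Hz = -1.1 dB
Formula: L_A = SPL + A_weight
L_A = 67.8 + (-1.1)
L_A = 66.7

66.7 dBA


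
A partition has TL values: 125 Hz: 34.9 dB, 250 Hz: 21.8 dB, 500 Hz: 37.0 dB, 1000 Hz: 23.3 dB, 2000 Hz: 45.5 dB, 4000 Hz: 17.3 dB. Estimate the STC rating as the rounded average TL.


Given TL values at each frequency:
  125 Hz: 34.9 dB
  250 Hz: 21.8 dB
  500 Hz: 37.0 dB
  1000 Hz: 23.3 dB
  2000 Hz: 45.5 dB
  4000 Hz: 17.3 dB
Formula: STC ~ round(average of TL values)
Sum = 34.9 + 21.8 + 37.0 + 23.3 + 45.5 + 17.3 = 179.8
Average = 179.8 / 6 = 29.97
Rounded: 30

30


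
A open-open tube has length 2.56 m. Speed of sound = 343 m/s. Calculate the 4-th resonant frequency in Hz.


Given values:
  Tube type: open-open, L = 2.56 m, c = 343 m/s, n = 4
Formula: f_n = n * c / (2 * L)
Compute 2 * L = 2 * 2.56 = 5.12
f = 4 * 343 / 5.12
f = 267.97

267.97 Hz


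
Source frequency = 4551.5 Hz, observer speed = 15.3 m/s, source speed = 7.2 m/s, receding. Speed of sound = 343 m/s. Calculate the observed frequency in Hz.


Given values:
  f_s = 4551.5 Hz, v_o = 15.3 m/s, v_s = 7.2 m/s
  Direction: receding
Formula: f_o = f_s * (c - v_o) / (c + v_s)
Numerator: c - v_o = 343 - 15.3 = 327.7
Denominator: c + v_s = 343 + 7.2 = 350.2
f_o = 4551.5 * 327.7 / 350.2 = 4259.07

4259.07 Hz


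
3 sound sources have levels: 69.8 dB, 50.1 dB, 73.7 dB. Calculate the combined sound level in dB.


Formula: L_total = 10 * log10( sum(10^(Li/10)) )
  Source 1: 10^(69.8/10) = 9549925.8602
  Source 2: 10^(50.1/10) = 102329.2992
  Source 3: 10^(73.7/10) = 23442288.1532
Sum of linear values = 33094543.3126
L_total = 10 * log10(33094543.3126) = 75.2

75.2 dB


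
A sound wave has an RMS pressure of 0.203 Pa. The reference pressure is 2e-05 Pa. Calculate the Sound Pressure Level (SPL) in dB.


Given values:
  p = 0.203 Pa
  p_ref = 2e-05 Pa
Formula: SPL = 20 * log10(p / p_ref)
Compute ratio: p / p_ref = 0.203 / 2e-05 = 10150
Compute log10: log10(10150) = 4.006466
Multiply: SPL = 20 * 4.006466 = 80.13

80.13 dB


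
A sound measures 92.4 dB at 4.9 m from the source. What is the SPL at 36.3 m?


Given values:
  SPL1 = 92.4 dB, r1 = 4.9 m, r2 = 36.3 m
Formula: SPL2 = SPL1 - 20 * log10(r2 / r1)
Compute ratio: r2 / r1 = 36.3 / 4.9 = 7.4082
Compute log10: log10(7.4082) = 0.869713
Compute drop: 20 * 0.869713 = 17.3943
SPL2 = 92.4 - 17.3943 = 75.01

75.01 dB


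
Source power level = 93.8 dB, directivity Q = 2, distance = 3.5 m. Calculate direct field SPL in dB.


Given values:
  Lw = 93.8 dB, Q = 2, r = 3.5 m
Formula: SPL = Lw + 10 * log10(Q / (4 * pi * r^2))
Compute 4 * pi * r^2 = 4 * pi * 3.5^2 = 153.938
Compute Q / denom = 2 / 153.938 = 0.01299224
Compute 10 * log10(0.01299224) = -18.8632
SPL = 93.8 + (-18.8632) = 74.94

74.94 dB


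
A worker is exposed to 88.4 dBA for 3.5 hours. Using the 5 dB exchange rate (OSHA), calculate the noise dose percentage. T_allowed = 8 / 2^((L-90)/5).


Given values:
  L = 88.4 dBA, T = 3.5 hours
Formula: T_allowed = 8 / 2^((L - 90) / 5)
Compute exponent: (88.4 - 90) / 5 = -0.32
Compute 2^(-0.32) = 0.80107
T_allowed = 8 / 0.80107 = 9.986643 hours
Dose = (T / T_allowed) * 100
Dose = (3.5 / 9.986643) * 100 = 35.05

35.05 %


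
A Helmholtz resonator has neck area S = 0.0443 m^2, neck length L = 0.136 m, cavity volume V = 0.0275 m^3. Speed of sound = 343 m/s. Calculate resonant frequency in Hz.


Given values:
  S = 0.0443 m^2, L = 0.136 m, V = 0.0275 m^3, c = 343 m/s
Formula: f = (c / (2*pi)) * sqrt(S / (V * L))
Compute V * L = 0.0275 * 0.136 = 0.00374
Compute S / (V * L) = 0.0443 / 0.00374 = 11.8449
Compute sqrt(11.8449) = 3.441642
Compute c / (2*pi) = 343 / 6.283185 = 54.590148
f = 54.590148 * 3.441642 = 187.88

187.88 Hz


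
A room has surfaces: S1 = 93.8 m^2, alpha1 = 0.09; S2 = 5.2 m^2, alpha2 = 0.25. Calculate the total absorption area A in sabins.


Given surfaces:
  Surface 1: 93.8 * 0.09 = 8.442
  Surface 2: 5.2 * 0.25 = 1.3
Formula: A = sum(Si * alpha_i)
A = 8.442 + 1.3
A = 9.74

9.74 sabins


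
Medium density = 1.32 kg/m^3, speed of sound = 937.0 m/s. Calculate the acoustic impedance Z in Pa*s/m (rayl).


Given values:
  rho = 1.32 kg/m^3
  c = 937.0 m/s
Formula: Z = rho * c
Z = 1.32 * 937.0
Z = 1236.84

1236.84 rayl


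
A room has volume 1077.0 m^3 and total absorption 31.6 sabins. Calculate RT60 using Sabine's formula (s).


Given values:
  V = 1077.0 m^3
  A = 31.6 sabins
Formula: RT60 = 0.161 * V / A
Numerator: 0.161 * 1077.0 = 173.397
RT60 = 173.397 / 31.6 = 5.487

5.487 s


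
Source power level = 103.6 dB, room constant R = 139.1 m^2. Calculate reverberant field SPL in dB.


Given values:
  Lw = 103.6 dB, R = 139.1 m^2
Formula: SPL = Lw + 10 * log10(4 / R)
Compute 4 / R = 4 / 139.1 = 0.028756
Compute 10 * log10(0.028756) = -15.4127
SPL = 103.6 + (-15.4127) = 88.19

88.19 dB


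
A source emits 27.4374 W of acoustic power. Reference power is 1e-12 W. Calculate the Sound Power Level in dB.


Given values:
  W = 27.4374 W
  W_ref = 1e-12 W
Formula: SWL = 10 * log10(W / W_ref)
Compute ratio: W / W_ref = 27437400000000
Compute log10: log10(27437400000000) = 13.438343
Multiply: SWL = 10 * 13.438343 = 134.38

134.38 dB


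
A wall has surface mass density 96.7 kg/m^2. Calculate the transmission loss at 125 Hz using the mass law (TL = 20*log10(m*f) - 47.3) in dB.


Given values:
  m = 96.7 kg/m^2, f = 125 Hz
Formula: TL = 20 * log10(m * f) - 47.3
Compute m * f = 96.7 * 125 = 12087.5
Compute log10(12087.5) = 4.082336
Compute 20 * 4.082336 = 81.6467
TL = 81.6467 - 47.3 = 34.35

34.35 dB


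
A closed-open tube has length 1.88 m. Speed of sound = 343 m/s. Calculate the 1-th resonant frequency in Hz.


Given values:
  Tube type: closed-open, L = 1.88 m, c = 343 m/s, n = 1
Formula: f_n = (2n - 1) * c / (4 * L)
Compute 2n - 1 = 2*1 - 1 = 1
Compute 4 * L = 4 * 1.88 = 7.52
f = 1 * 343 / 7.52
f = 45.61

45.61 Hz


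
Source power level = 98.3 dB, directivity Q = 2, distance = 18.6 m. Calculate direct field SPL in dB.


Given values:
  Lw = 98.3 dB, Q = 2, r = 18.6 m
Formula: SPL = Lw + 10 * log10(Q / (4 * pi * r^2))
Compute 4 * pi * r^2 = 4 * pi * 18.6^2 = 4347.4616
Compute Q / denom = 2 / 4347.4616 = 0.00046004
Compute 10 * log10(0.00046004) = -33.372
SPL = 98.3 + (-33.372) = 64.93

64.93 dB


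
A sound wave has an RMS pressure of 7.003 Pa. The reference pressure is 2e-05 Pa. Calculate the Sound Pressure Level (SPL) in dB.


Given values:
  p = 7.003 Pa
  p_ref = 2e-05 Pa
Formula: SPL = 20 * log10(p / p_ref)
Compute ratio: p / p_ref = 7.003 / 2e-05 = 350150
Compute log10: log10(350150) = 5.544254
Multiply: SPL = 20 * 5.544254 = 110.89

110.89 dB


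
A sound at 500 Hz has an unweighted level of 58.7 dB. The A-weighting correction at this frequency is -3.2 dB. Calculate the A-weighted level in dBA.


Given values:
  SPL = 58.7 dB
  A-weighting at 500 Hz = -3.2 dB
Formula: L_A = SPL + A_weight
L_A = 58.7 + (-3.2)
L_A = 55.5

55.5 dBA


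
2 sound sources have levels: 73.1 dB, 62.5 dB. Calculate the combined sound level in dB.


Formula: L_total = 10 * log10( sum(10^(Li/10)) )
  Source 1: 10^(73.1/10) = 20417379.4467
  Source 2: 10^(62.5/10) = 1778279.41
Sum of linear values = 22195658.8567
L_total = 10 * log10(22195658.8567) = 73.46

73.46 dB


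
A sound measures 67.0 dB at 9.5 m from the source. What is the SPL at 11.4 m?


Given values:
  SPL1 = 67.0 dB, r1 = 9.5 m, r2 = 11.4 m
Formula: SPL2 = SPL1 - 20 * log10(r2 / r1)
Compute ratio: r2 / r1 = 11.4 / 9.5 = 1.2
Compute log10: log10(1.2) = 0.079181
Compute drop: 20 * 0.079181 = 1.5836
SPL2 = 67.0 - 1.5836 = 65.42

65.42 dB


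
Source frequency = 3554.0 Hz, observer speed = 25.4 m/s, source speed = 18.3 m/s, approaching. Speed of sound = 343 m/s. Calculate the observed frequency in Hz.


Given values:
  f_s = 3554.0 Hz, v_o = 25.4 m/s, v_s = 18.3 m/s
  Direction: approaching
Formula: f_o = f_s * (c + v_o) / (c - v_s)
Numerator: c + v_o = 343 + 25.4 = 368.4
Denominator: c - v_s = 343 - 18.3 = 324.7
f_o = 3554.0 * 368.4 / 324.7 = 4032.32

4032.32 Hz


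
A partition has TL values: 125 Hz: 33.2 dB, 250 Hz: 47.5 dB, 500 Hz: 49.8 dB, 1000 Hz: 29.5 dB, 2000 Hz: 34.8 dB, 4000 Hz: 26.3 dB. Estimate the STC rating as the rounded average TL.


Given TL values at each frequency:
  125 Hz: 33.2 dB
  250 Hz: 47.5 dB
  500 Hz: 49.8 dB
  1000 Hz: 29.5 dB
  2000 Hz: 34.8 dB
  4000 Hz: 26.3 dB
Formula: STC ~ round(average of TL values)
Sum = 33.2 + 47.5 + 49.8 + 29.5 + 34.8 + 26.3 = 221.1
Average = 221.1 / 6 = 36.85
Rounded: 37

37


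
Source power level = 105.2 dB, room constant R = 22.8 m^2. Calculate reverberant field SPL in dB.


Given values:
  Lw = 105.2 dB, R = 22.8 m^2
Formula: SPL = Lw + 10 * log10(4 / R)
Compute 4 / R = 4 / 22.8 = 0.175439
Compute 10 * log10(0.175439) = -7.5587
SPL = 105.2 + (-7.5587) = 97.64

97.64 dB


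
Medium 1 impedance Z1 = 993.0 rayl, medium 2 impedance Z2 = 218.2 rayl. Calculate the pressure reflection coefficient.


Given values:
  Z1 = 993.0 rayl, Z2 = 218.2 rayl
Formula: R = (Z2 - Z1) / (Z2 + Z1)
Numerator: Z2 - Z1 = 218.2 - 993.0 = -774.8
Denominator: Z2 + Z1 = 218.2 + 993.0 = 1211.2
R = -774.8 / 1211.2 = -0.6397

-0.6397


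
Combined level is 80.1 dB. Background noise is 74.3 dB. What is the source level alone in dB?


Given values:
  L_total = 80.1 dB, L_bg = 74.3 dB
Formula: L_source = 10 * log10(10^(L_total/10) - 10^(L_bg/10))
Convert to linear:
  10^(80.1/10) = 102329299.2281
  10^(74.3/10) = 26915348.0393
Difference: 102329299.2281 - 26915348.0393 = 75413951.1888
L_source = 10 * log10(75413951.1888) = 78.77

78.77 dB


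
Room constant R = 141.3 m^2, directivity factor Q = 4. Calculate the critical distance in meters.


Given values:
  R = 141.3 m^2, Q = 4
Formula: d_c = 0.141 * sqrt(Q * R)
Compute Q * R = 4 * 141.3 = 565.2
Compute sqrt(565.2) = 23.7739
d_c = 0.141 * 23.7739 = 3.352

3.352 m


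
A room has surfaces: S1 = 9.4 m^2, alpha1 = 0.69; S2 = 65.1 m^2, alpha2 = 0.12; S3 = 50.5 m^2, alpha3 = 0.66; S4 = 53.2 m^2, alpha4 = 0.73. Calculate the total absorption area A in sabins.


Given surfaces:
  Surface 1: 9.4 * 0.69 = 6.486
  Surface 2: 65.1 * 0.12 = 7.812
  Surface 3: 50.5 * 0.66 = 33.33
  Surface 4: 53.2 * 0.73 = 38.836
Formula: A = sum(Si * alpha_i)
A = 6.486 + 7.812 + 33.33 + 38.836
A = 86.46

86.46 sabins


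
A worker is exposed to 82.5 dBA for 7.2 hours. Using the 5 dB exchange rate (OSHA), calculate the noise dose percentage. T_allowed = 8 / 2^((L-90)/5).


Given values:
  L = 82.5 dBA, T = 7.2 hours
Formula: T_allowed = 8 / 2^((L - 90) / 5)
Compute exponent: (82.5 - 90) / 5 = -1.5
Compute 2^(-1.5) = 0.353553
T_allowed = 8 / 0.353553 = 22.627442 hours
Dose = (T / T_allowed) * 100
Dose = (7.2 / 22.627442) * 100 = 31.82

31.82 %


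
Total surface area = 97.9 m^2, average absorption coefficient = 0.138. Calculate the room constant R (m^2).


Given values:
  S = 97.9 m^2, alpha = 0.138
Formula: R = S * alpha / (1 - alpha)
Numerator: 97.9 * 0.138 = 13.5102
Denominator: 1 - 0.138 = 0.862
R = 13.5102 / 0.862 = 15.67

15.67 m^2


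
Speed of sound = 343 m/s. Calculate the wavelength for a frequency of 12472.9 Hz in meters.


Given values:
  c = 343 m/s, f = 12472.9 Hz
Formula: lambda = c / f
lambda = 343 / 12472.9
lambda = 0.0275

0.0275 m


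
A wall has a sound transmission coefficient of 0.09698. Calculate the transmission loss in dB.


Given values:
  tau = 0.09698
Formula: TL = 10 * log10(1 / tau)
Compute 1 / tau = 1 / 0.09698 = 10.3114
Compute log10(10.3114) = 1.013318
TL = 10 * 1.013318 = 10.13

10.13 dB


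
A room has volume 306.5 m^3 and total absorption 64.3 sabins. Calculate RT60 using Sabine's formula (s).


Given values:
  V = 306.5 m^3
  A = 64.3 sabins
Formula: RT60 = 0.161 * V / A
Numerator: 0.161 * 306.5 = 49.3465
RT60 = 49.3465 / 64.3 = 0.767

0.767 s


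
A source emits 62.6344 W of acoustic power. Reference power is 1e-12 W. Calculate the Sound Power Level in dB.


Given values:
  W = 62.6344 W
  W_ref = 1e-12 W
Formula: SWL = 10 * log10(W / W_ref)
Compute ratio: W / W_ref = 62634400000000
Compute log10: log10(62634400000000) = 13.796813
Multiply: SWL = 10 * 13.796813 = 137.97

137.97 dB


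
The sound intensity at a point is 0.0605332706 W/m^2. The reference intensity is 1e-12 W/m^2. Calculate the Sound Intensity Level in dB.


Given values:
  I = 0.0605332706 W/m^2
  I_ref = 1e-12 W/m^2
Formula: SIL = 10 * log10(I / I_ref)
Compute ratio: I / I_ref = 60533270600
Compute log10: log10(60533270600) = 10.781994
Multiply: SIL = 10 * 10.781994 = 107.82

107.82 dB


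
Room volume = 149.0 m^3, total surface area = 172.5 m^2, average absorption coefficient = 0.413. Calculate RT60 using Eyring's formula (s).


Given values:
  V = 149.0 m^3, S = 172.5 m^2, alpha = 0.413
Formula: RT60 = 0.161 * V / (-S * ln(1 - alpha))
Compute ln(1 - 0.413) = ln(0.587) = -0.53273
Denominator: -172.5 * -0.53273 = 91.8959
Numerator: 0.161 * 149.0 = 23.989
RT60 = 23.989 / 91.8959 = 0.261

0.261 s


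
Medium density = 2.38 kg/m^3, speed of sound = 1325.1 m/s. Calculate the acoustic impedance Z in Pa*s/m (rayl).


Given values:
  rho = 2.38 kg/m^3
  c = 1325.1 m/s
Formula: Z = rho * c
Z = 2.38 * 1325.1
Z = 3153.74

3153.74 rayl


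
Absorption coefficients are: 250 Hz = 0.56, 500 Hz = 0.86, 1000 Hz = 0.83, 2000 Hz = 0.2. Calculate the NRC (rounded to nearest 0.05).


Given values:
  a_250 = 0.56, a_500 = 0.86
  a_1000 = 0.83, a_2000 = 0.2
Formula: NRC = (a250 + a500 + a1000 + a2000) / 4
Sum = 0.56 + 0.86 + 0.83 + 0.2 = 2.45
NRC = 2.45 / 4 = 0.6125
Rounded to nearest 0.05: 0.6

0.6


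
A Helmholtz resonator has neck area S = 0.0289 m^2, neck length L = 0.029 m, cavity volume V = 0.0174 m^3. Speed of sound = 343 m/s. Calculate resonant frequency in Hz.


Given values:
  S = 0.0289 m^2, L = 0.029 m, V = 0.0174 m^3, c = 343 m/s
Formula: f = (c / (2*pi)) * sqrt(S / (V * L))
Compute V * L = 0.0174 * 0.029 = 0.0005046
Compute S / (V * L) = 0.0289 / 0.0005046 = 57.2731
Compute sqrt(57.2731) = 7.567899
Compute c / (2*pi) = 343 / 6.283185 = 54.590148
f = 54.590148 * 7.567899 = 413.13

413.13 Hz


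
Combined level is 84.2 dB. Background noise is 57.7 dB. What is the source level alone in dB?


Given values:
  L_total = 84.2 dB, L_bg = 57.7 dB
Formula: L_source = 10 * log10(10^(L_total/10) - 10^(L_bg/10))
Convert to linear:
  10^(84.2/10) = 263026799.1895
  10^(57.7/10) = 588843.6554
Difference: 263026799.1895 - 588843.6554 = 262437955.5341
L_source = 10 * log10(262437955.5341) = 84.19

84.19 dB


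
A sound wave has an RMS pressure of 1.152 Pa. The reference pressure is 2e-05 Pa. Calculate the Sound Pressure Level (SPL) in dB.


Given values:
  p = 1.152 Pa
  p_ref = 2e-05 Pa
Formula: SPL = 20 * log10(p / p_ref)
Compute ratio: p / p_ref = 1.152 / 2e-05 = 57600
Compute log10: log10(57600) = 4.760422
Multiply: SPL = 20 * 4.760422 = 95.21

95.21 dB


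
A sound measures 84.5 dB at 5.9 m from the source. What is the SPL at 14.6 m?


Given values:
  SPL1 = 84.5 dB, r1 = 5.9 m, r2 = 14.6 m
Formula: SPL2 = SPL1 - 20 * log10(r2 / r1)
Compute ratio: r2 / r1 = 14.6 / 5.9 = 2.4746
Compute log10: log10(2.4746) = 0.393505
Compute drop: 20 * 0.393505 = 7.8701
SPL2 = 84.5 - 7.8701 = 76.63

76.63 dB


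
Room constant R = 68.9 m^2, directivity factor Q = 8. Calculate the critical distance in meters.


Given values:
  R = 68.9 m^2, Q = 8
Formula: d_c = 0.141 * sqrt(Q * R)
Compute Q * R = 8 * 68.9 = 551.2
Compute sqrt(551.2) = 23.4776
d_c = 0.141 * 23.4776 = 3.31

3.31 m


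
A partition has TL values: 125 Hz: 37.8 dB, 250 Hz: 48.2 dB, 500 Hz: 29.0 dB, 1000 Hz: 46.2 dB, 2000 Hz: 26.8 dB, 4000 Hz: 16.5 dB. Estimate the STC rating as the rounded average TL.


Given TL values at each frequency:
  125 Hz: 37.8 dB
  250 Hz: 48.2 dB
  500 Hz: 29.0 dB
  1000 Hz: 46.2 dB
  2000 Hz: 26.8 dB
  4000 Hz: 16.5 dB
Formula: STC ~ round(average of TL values)
Sum = 37.8 + 48.2 + 29.0 + 46.2 + 26.8 + 16.5 = 204.5
Average = 204.5 / 6 = 34.08
Rounded: 34

34


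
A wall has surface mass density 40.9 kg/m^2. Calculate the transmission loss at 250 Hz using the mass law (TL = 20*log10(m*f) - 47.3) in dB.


Given values:
  m = 40.9 kg/m^2, f = 250 Hz
Formula: TL = 20 * log10(m * f) - 47.3
Compute m * f = 40.9 * 250 = 10225.0
Compute log10(10225.0) = 4.009663
Compute 20 * 4.009663 = 80.1933
TL = 80.1933 - 47.3 = 32.89

32.89 dB


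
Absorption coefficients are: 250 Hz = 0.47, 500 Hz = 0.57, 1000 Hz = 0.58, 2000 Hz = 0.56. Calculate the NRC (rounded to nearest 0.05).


Given values:
  a_250 = 0.47, a_500 = 0.57
  a_1000 = 0.58, a_2000 = 0.56
Formula: NRC = (a250 + a500 + a1000 + a2000) / 4
Sum = 0.47 + 0.57 + 0.58 + 0.56 = 2.18
NRC = 2.18 / 4 = 0.545
Rounded to nearest 0.05: 0.55

0.55


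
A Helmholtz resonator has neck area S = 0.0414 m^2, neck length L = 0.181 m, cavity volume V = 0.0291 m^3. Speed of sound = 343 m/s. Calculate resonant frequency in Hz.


Given values:
  S = 0.0414 m^2, L = 0.181 m, V = 0.0291 m^3, c = 343 m/s
Formula: f = (c / (2*pi)) * sqrt(S / (V * L))
Compute V * L = 0.0291 * 0.181 = 0.0052671
Compute S / (V * L) = 0.0414 / 0.0052671 = 7.8601
Compute sqrt(7.8601) = 2.803587
Compute c / (2*pi) = 343 / 6.283185 = 54.590148
f = 54.590148 * 2.803587 = 153.05

153.05 Hz


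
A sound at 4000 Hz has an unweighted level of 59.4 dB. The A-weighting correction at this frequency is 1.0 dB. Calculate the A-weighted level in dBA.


Given values:
  SPL = 59.4 dB
  A-weighting at 4000 Hz = 1.0 dB
Formula: L_A = SPL + A_weight
L_A = 59.4 + (1.0)
L_A = 60.4

60.4 dBA


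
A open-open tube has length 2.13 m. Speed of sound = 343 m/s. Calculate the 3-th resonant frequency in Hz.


Given values:
  Tube type: open-open, L = 2.13 m, c = 343 m/s, n = 3
Formula: f_n = n * c / (2 * L)
Compute 2 * L = 2 * 2.13 = 4.26
f = 3 * 343 / 4.26
f = 241.55

241.55 Hz


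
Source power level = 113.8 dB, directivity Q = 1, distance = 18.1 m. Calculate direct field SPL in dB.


Given values:
  Lw = 113.8 dB, Q = 1, r = 18.1 m
Formula: SPL = Lw + 10 * log10(Q / (4 * pi * r^2))
Compute 4 * pi * r^2 = 4 * pi * 18.1^2 = 4116.8687
Compute Q / denom = 1 / 4116.8687 = 0.0002429
Compute 10 * log10(0.0002429) = -36.1457
SPL = 113.8 + (-36.1457) = 77.65

77.65 dB


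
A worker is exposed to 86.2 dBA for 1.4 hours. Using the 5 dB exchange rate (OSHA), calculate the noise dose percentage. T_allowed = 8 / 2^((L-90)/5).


Given values:
  L = 86.2 dBA, T = 1.4 hours
Formula: T_allowed = 8 / 2^((L - 90) / 5)
Compute exponent: (86.2 - 90) / 5 = -0.76
Compute 2^(-0.76) = 0.590496
T_allowed = 8 / 0.590496 = 13.547933 hours
Dose = (T / T_allowed) * 100
Dose = (1.4 / 13.547933) * 100 = 10.33

10.33 %


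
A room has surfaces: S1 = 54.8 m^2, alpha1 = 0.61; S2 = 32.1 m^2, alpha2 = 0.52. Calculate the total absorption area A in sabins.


Given surfaces:
  Surface 1: 54.8 * 0.61 = 33.428
  Surface 2: 32.1 * 0.52 = 16.692
Formula: A = sum(Si * alpha_i)
A = 33.428 + 16.692
A = 50.12

50.12 sabins


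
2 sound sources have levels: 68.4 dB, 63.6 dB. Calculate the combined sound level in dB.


Formula: L_total = 10 * log10( sum(10^(Li/10)) )
  Source 1: 10^(68.4/10) = 6918309.7092
  Source 2: 10^(63.6/10) = 2290867.6528
Sum of linear values = 9209177.362
L_total = 10 * log10(9209177.362) = 69.64

69.64 dB


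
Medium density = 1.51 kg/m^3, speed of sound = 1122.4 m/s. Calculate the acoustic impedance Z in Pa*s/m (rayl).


Given values:
  rho = 1.51 kg/m^3
  c = 1122.4 m/s
Formula: Z = rho * c
Z = 1.51 * 1122.4
Z = 1694.82

1694.82 rayl


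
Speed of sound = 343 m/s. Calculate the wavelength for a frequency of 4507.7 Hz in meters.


Given values:
  c = 343 m/s, f = 4507.7 Hz
Formula: lambda = c / f
lambda = 343 / 4507.7
lambda = 0.0761

0.0761 m


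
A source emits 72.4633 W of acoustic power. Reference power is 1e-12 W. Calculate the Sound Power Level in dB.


Given values:
  W = 72.4633 W
  W_ref = 1e-12 W
Formula: SWL = 10 * log10(W / W_ref)
Compute ratio: W / W_ref = 72463300000000
Compute log10: log10(72463300000000) = 13.860118
Multiply: SWL = 10 * 13.860118 = 138.6

138.6 dB


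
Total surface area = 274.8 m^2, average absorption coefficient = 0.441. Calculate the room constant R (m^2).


Given values:
  S = 274.8 m^2, alpha = 0.441
Formula: R = S * alpha / (1 - alpha)
Numerator: 274.8 * 0.441 = 121.1868
Denominator: 1 - 0.441 = 0.559
R = 121.1868 / 0.559 = 216.79

216.79 m^2


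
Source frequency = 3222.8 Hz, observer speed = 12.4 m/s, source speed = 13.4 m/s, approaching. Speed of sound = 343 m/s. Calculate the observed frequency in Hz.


Given values:
  f_s = 3222.8 Hz, v_o = 12.4 m/s, v_s = 13.4 m/s
  Direction: approaching
Formula: f_o = f_s * (c + v_o) / (c - v_s)
Numerator: c + v_o = 343 + 12.4 = 355.4
Denominator: c - v_s = 343 - 13.4 = 329.6
f_o = 3222.8 * 355.4 / 329.6 = 3475.07

3475.07 Hz


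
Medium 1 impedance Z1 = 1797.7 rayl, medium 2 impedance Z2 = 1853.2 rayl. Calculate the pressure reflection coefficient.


Given values:
  Z1 = 1797.7 rayl, Z2 = 1853.2 rayl
Formula: R = (Z2 - Z1) / (Z2 + Z1)
Numerator: Z2 - Z1 = 1853.2 - 1797.7 = 55.5
Denominator: Z2 + Z1 = 1853.2 + 1797.7 = 3650.9
R = 55.5 / 3650.9 = 0.0152

0.0152


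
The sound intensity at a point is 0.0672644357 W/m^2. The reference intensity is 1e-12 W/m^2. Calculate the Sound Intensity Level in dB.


Given values:
  I = 0.0672644357 W/m^2
  I_ref = 1e-12 W/m^2
Formula: SIL = 10 * log10(I / I_ref)
Compute ratio: I / I_ref = 67264435700
Compute log10: log10(67264435700) = 10.827786
Multiply: SIL = 10 * 10.827786 = 108.28

108.28 dB


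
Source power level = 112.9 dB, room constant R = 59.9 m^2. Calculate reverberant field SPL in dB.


Given values:
  Lw = 112.9 dB, R = 59.9 m^2
Formula: SPL = Lw + 10 * log10(4 / R)
Compute 4 / R = 4 / 59.9 = 0.066778
Compute 10 * log10(0.066778) = -11.7537
SPL = 112.9 + (-11.7537) = 101.15

101.15 dB


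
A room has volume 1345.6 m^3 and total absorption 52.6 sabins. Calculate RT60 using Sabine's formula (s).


Given values:
  V = 1345.6 m^3
  A = 52.6 sabins
Formula: RT60 = 0.161 * V / A
Numerator: 0.161 * 1345.6 = 216.6416
RT60 = 216.6416 / 52.6 = 4.119

4.119 s


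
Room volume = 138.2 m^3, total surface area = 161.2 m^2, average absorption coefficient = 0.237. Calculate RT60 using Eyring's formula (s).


Given values:
  V = 138.2 m^3, S = 161.2 m^2, alpha = 0.237
Formula: RT60 = 0.161 * V / (-S * ln(1 - alpha))
Compute ln(1 - 0.237) = ln(0.763) = -0.270497
Denominator: -161.2 * -0.270497 = 43.6041
Numerator: 0.161 * 138.2 = 22.2502
RT60 = 22.2502 / 43.6041 = 0.51

0.51 s


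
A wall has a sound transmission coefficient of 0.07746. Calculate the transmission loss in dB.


Given values:
  tau = 0.07746
Formula: TL = 10 * log10(1 / tau)
Compute 1 / tau = 1 / 0.07746 = 12.9099
Compute log10(12.9099) = 1.110923
TL = 10 * 1.110923 = 11.11

11.11 dB


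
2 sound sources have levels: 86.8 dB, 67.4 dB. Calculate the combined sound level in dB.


Formula: L_total = 10 * log10( sum(10^(Li/10)) )
  Source 1: 10^(86.8/10) = 478630092.3226
  Source 2: 10^(67.4/10) = 5495408.7386
Sum of linear values = 484125501.0612
L_total = 10 * log10(484125501.0612) = 86.85

86.85 dB


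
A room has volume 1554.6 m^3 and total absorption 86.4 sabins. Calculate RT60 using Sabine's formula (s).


Given values:
  V = 1554.6 m^3
  A = 86.4 sabins
Formula: RT60 = 0.161 * V / A
Numerator: 0.161 * 1554.6 = 250.2906
RT60 = 250.2906 / 86.4 = 2.897

2.897 s


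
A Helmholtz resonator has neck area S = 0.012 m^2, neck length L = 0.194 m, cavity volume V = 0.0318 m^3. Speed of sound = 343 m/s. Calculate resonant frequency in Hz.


Given values:
  S = 0.012 m^2, L = 0.194 m, V = 0.0318 m^3, c = 343 m/s
Formula: f = (c / (2*pi)) * sqrt(S / (V * L))
Compute V * L = 0.0318 * 0.194 = 0.0061692
Compute S / (V * L) = 0.012 / 0.0061692 = 1.9451
Compute sqrt(1.9451) = 1.394668
Compute c / (2*pi) = 343 / 6.283185 = 54.590148
f = 54.590148 * 1.394668 = 76.14

76.14 Hz


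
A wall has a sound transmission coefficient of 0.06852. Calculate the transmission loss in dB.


Given values:
  tau = 0.06852
Formula: TL = 10 * log10(1 / tau)
Compute 1 / tau = 1 / 0.06852 = 14.5943
Compute log10(14.5943) = 1.164183
TL = 10 * 1.164183 = 11.64

11.64 dB


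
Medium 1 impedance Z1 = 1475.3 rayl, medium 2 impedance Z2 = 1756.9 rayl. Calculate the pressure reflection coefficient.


Given values:
  Z1 = 1475.3 rayl, Z2 = 1756.9 rayl
Formula: R = (Z2 - Z1) / (Z2 + Z1)
Numerator: Z2 - Z1 = 1756.9 - 1475.3 = 281.6
Denominator: Z2 + Z1 = 1756.9 + 1475.3 = 3232.2
R = 281.6 / 3232.2 = 0.0871

0.0871


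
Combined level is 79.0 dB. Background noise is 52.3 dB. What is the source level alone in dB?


Given values:
  L_total = 79.0 dB, L_bg = 52.3 dB
Formula: L_source = 10 * log10(10^(L_total/10) - 10^(L_bg/10))
Convert to linear:
  10^(79.0/10) = 79432823.4724
  10^(52.3/10) = 169824.3652
Difference: 79432823.4724 - 169824.3652 = 79262999.1072
L_source = 10 * log10(79262999.1072) = 78.99

78.99 dB


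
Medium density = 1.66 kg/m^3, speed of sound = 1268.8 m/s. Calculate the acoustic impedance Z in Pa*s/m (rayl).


Given values:
  rho = 1.66 kg/m^3
  c = 1268.8 m/s
Formula: Z = rho * c
Z = 1.66 * 1268.8
Z = 2106.21

2106.21 rayl


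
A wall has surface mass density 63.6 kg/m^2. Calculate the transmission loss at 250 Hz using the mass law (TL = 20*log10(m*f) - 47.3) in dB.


Given values:
  m = 63.6 kg/m^2, f = 250 Hz
Formula: TL = 20 * log10(m * f) - 47.3
Compute m * f = 63.6 * 250 = 15900.0
Compute log10(15900.0) = 4.201397
Compute 20 * 4.201397 = 84.0279
TL = 84.0279 - 47.3 = 36.73

36.73 dB


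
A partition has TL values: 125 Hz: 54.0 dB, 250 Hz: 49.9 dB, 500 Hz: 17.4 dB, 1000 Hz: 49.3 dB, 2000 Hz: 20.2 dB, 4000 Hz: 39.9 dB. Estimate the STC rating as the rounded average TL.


Given TL values at each frequency:
  125 Hz: 54.0 dB
  250 Hz: 49.9 dB
  500 Hz: 17.4 dB
  1000 Hz: 49.3 dB
  2000 Hz: 20.2 dB
  4000 Hz: 39.9 dB
Formula: STC ~ round(average of TL values)
Sum = 54.0 + 49.9 + 17.4 + 49.3 + 20.2 + 39.9 = 230.7
Average = 230.7 / 6 = 38.45
Rounded: 38

38


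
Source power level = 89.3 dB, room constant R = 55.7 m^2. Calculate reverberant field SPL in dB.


Given values:
  Lw = 89.3 dB, R = 55.7 m^2
Formula: SPL = Lw + 10 * log10(4 / R)
Compute 4 / R = 4 / 55.7 = 0.071813
Compute 10 * log10(0.071813) = -11.438
SPL = 89.3 + (-11.438) = 77.86

77.86 dB


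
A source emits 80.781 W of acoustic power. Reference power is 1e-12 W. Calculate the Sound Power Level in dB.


Given values:
  W = 80.781 W
  W_ref = 1e-12 W
Formula: SWL = 10 * log10(W / W_ref)
Compute ratio: W / W_ref = 80781000000000
Compute log10: log10(80781000000000) = 13.907309
Multiply: SWL = 10 * 13.907309 = 139.07

139.07 dB


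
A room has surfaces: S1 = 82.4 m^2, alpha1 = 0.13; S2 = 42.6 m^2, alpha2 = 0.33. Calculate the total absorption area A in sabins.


Given surfaces:
  Surface 1: 82.4 * 0.13 = 10.712
  Surface 2: 42.6 * 0.33 = 14.058
Formula: A = sum(Si * alpha_i)
A = 10.712 + 14.058
A = 24.77

24.77 sabins


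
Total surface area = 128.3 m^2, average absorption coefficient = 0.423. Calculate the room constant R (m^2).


Given values:
  S = 128.3 m^2, alpha = 0.423
Formula: R = S * alpha / (1 - alpha)
Numerator: 128.3 * 0.423 = 54.2709
Denominator: 1 - 0.423 = 0.577
R = 54.2709 / 0.577 = 94.06

94.06 m^2


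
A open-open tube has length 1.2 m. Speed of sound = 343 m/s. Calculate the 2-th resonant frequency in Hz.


Given values:
  Tube type: open-open, L = 1.2 m, c = 343 m/s, n = 2
Formula: f_n = n * c / (2 * L)
Compute 2 * L = 2 * 1.2 = 2.4
f = 2 * 343 / 2.4
f = 285.83

285.83 Hz


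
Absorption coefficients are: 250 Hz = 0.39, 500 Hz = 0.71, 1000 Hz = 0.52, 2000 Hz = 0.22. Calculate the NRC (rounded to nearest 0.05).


Given values:
  a_250 = 0.39, a_500 = 0.71
  a_1000 = 0.52, a_2000 = 0.22
Formula: NRC = (a250 + a500 + a1000 + a2000) / 4
Sum = 0.39 + 0.71 + 0.52 + 0.22 = 1.84
NRC = 1.84 / 4 = 0.46
Rounded to nearest 0.05: 0.45

0.45


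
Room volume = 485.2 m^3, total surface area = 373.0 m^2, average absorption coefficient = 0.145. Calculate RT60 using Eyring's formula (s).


Given values:
  V = 485.2 m^3, S = 373.0 m^2, alpha = 0.145
Formula: RT60 = 0.161 * V / (-S * ln(1 - alpha))
Compute ln(1 - 0.145) = ln(0.855) = -0.156654
Denominator: -373.0 * -0.156654 = 58.4319
Numerator: 0.161 * 485.2 = 78.1172
RT60 = 78.1172 / 58.4319 = 1.337

1.337 s


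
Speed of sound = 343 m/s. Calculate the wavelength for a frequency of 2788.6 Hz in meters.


Given values:
  c = 343 m/s, f = 2788.6 Hz
Formula: lambda = c / f
lambda = 343 / 2788.6
lambda = 0.123

0.123 m


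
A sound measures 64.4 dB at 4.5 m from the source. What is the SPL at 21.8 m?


Given values:
  SPL1 = 64.4 dB, r1 = 4.5 m, r2 = 21.8 m
Formula: SPL2 = SPL1 - 20 * log10(r2 / r1)
Compute ratio: r2 / r1 = 21.8 / 4.5 = 4.8444
Compute log10: log10(4.8444) = 0.68524
Compute drop: 20 * 0.68524 = 13.7048
SPL2 = 64.4 - 13.7048 = 50.7

50.7 dB


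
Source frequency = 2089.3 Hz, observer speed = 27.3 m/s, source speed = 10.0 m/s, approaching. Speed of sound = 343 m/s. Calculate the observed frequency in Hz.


Given values:
  f_s = 2089.3 Hz, v_o = 27.3 m/s, v_s = 10.0 m/s
  Direction: approaching
Formula: f_o = f_s * (c + v_o) / (c - v_s)
Numerator: c + v_o = 343 + 27.3 = 370.3
Denominator: c - v_s = 343 - 10.0 = 333.0
f_o = 2089.3 * 370.3 / 333.0 = 2323.33

2323.33 Hz


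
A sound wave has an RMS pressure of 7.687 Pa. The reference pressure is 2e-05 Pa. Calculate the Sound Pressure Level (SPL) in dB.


Given values:
  p = 7.687 Pa
  p_ref = 2e-05 Pa
Formula: SPL = 20 * log10(p / p_ref)
Compute ratio: p / p_ref = 7.687 / 2e-05 = 384350
Compute log10: log10(384350) = 5.584727
Multiply: SPL = 20 * 5.584727 = 111.69

111.69 dB


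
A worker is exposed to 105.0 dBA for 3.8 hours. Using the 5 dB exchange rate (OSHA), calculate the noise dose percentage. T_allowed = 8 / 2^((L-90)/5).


Given values:
  L = 105.0 dBA, T = 3.8 hours
Formula: T_allowed = 8 / 2^((L - 90) / 5)
Compute exponent: (105.0 - 90) / 5 = 3.0
Compute 2^(3.0) = 8.0
T_allowed = 8 / 8.0 = 1.0 hours
Dose = (T / T_allowed) * 100
Dose = (3.8 / 1.0) * 100 = 380.0

380.0 %


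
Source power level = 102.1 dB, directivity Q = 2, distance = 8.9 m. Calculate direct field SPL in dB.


Given values:
  Lw = 102.1 dB, Q = 2, r = 8.9 m
Formula: SPL = Lw + 10 * log10(Q / (4 * pi * r^2))
Compute 4 * pi * r^2 = 4 * pi * 8.9^2 = 995.3822
Compute Q / denom = 2 / 995.3822 = 0.00200928
Compute 10 * log10(0.00200928) = -26.9696
SPL = 102.1 + (-26.9696) = 75.13

75.13 dB


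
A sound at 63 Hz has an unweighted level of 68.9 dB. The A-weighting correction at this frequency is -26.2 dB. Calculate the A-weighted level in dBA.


Given values:
  SPL = 68.9 dB
  A-weighting at 63 Hz = -26.2 dB
Formula: L_A = SPL + A_weight
L_A = 68.9 + (-26.2)
L_A = 42.7

42.7 dBA


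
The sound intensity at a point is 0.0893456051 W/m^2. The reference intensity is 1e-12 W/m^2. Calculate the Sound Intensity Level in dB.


Given values:
  I = 0.0893456051 W/m^2
  I_ref = 1e-12 W/m^2
Formula: SIL = 10 * log10(I / I_ref)
Compute ratio: I / I_ref = 89345605100
Compute log10: log10(89345605100) = 10.951073
Multiply: SIL = 10 * 10.951073 = 109.51

109.51 dB


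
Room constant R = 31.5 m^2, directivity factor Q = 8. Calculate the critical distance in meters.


Given values:
  R = 31.5 m^2, Q = 8
Formula: d_c = 0.141 * sqrt(Q * R)
Compute Q * R = 8 * 31.5 = 252.0
Compute sqrt(252.0) = 15.8745
d_c = 0.141 * 15.8745 = 2.238

2.238 m


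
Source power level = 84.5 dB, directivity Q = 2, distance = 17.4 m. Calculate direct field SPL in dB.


Given values:
  Lw = 84.5 dB, Q = 2, r = 17.4 m
Formula: SPL = Lw + 10 * log10(Q / (4 * pi * r^2))
Compute 4 * pi * r^2 = 4 * pi * 17.4^2 = 3804.5944
Compute Q / denom = 2 / 3804.5944 = 0.00052568
Compute 10 * log10(0.00052568) = -32.7928
SPL = 84.5 + (-32.7928) = 51.71

51.71 dB


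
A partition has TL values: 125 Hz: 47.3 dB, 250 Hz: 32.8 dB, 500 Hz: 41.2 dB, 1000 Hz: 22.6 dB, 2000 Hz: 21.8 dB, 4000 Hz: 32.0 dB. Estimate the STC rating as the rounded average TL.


Given TL values at each frequency:
  125 Hz: 47.3 dB
  250 Hz: 32.8 dB
  500 Hz: 41.2 dB
  1000 Hz: 22.6 dB
  2000 Hz: 21.8 dB
  4000 Hz: 32.0 dB
Formula: STC ~ round(average of TL values)
Sum = 47.3 + 32.8 + 41.2 + 22.6 + 21.8 + 32.0 = 197.7
Average = 197.7 / 6 = 32.95
Rounded: 33

33


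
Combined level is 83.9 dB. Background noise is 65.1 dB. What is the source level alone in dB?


Given values:
  L_total = 83.9 dB, L_bg = 65.1 dB
Formula: L_source = 10 * log10(10^(L_total/10) - 10^(L_bg/10))
Convert to linear:
  10^(83.9/10) = 245470891.5685
  10^(65.1/10) = 3235936.5693
Difference: 245470891.5685 - 3235936.5693 = 242234954.9992
L_source = 10 * log10(242234954.9992) = 83.84

83.84 dB


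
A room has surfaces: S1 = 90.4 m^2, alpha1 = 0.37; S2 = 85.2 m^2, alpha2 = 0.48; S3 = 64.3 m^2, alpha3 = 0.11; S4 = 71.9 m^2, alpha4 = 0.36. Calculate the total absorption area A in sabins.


Given surfaces:
  Surface 1: 90.4 * 0.37 = 33.448
  Surface 2: 85.2 * 0.48 = 40.896
  Surface 3: 64.3 * 0.11 = 7.073
  Surface 4: 71.9 * 0.36 = 25.884
Formula: A = sum(Si * alpha_i)
A = 33.448 + 40.896 + 7.073 + 25.884
A = 107.3

107.3 sabins


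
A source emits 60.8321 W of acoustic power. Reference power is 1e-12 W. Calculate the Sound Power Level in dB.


Given values:
  W = 60.8321 W
  W_ref = 1e-12 W
Formula: SWL = 10 * log10(W / W_ref)
Compute ratio: W / W_ref = 60832100000000
Compute log10: log10(60832100000000) = 13.784133
Multiply: SWL = 10 * 13.784133 = 137.84

137.84 dB


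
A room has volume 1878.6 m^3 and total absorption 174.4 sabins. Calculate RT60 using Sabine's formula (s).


Given values:
  V = 1878.6 m^3
  A = 174.4 sabins
Formula: RT60 = 0.161 * V / A
Numerator: 0.161 * 1878.6 = 302.4546
RT60 = 302.4546 / 174.4 = 1.734

1.734 s


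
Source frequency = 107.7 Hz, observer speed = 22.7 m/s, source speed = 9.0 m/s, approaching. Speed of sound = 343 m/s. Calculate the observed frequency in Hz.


Given values:
  f_s = 107.7 Hz, v_o = 22.7 m/s, v_s = 9.0 m/s
  Direction: approaching
Formula: f_o = f_s * (c + v_o) / (c - v_s)
Numerator: c + v_o = 343 + 22.7 = 365.7
Denominator: c - v_s = 343 - 9.0 = 334.0
f_o = 107.7 * 365.7 / 334.0 = 117.92

117.92 Hz


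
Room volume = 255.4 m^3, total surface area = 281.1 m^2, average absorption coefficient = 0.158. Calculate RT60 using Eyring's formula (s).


Given values:
  V = 255.4 m^3, S = 281.1 m^2, alpha = 0.158
Formula: RT60 = 0.161 * V / (-S * ln(1 - alpha))
Compute ln(1 - 0.158) = ln(0.842) = -0.171975
Denominator: -281.1 * -0.171975 = 48.3422
Numerator: 0.161 * 255.4 = 41.1194
RT60 = 41.1194 / 48.3422 = 0.851

0.851 s


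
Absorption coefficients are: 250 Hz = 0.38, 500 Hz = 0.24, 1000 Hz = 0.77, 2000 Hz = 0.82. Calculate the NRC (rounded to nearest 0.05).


Given values:
  a_250 = 0.38, a_500 = 0.24
  a_1000 = 0.77, a_2000 = 0.82
Formula: NRC = (a250 + a500 + a1000 + a2000) / 4
Sum = 0.38 + 0.24 + 0.77 + 0.82 = 2.21
NRC = 2.21 / 4 = 0.5525
Rounded to nearest 0.05: 0.55

0.55


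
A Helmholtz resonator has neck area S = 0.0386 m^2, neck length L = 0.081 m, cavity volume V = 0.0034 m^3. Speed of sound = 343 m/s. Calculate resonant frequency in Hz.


Given values:
  S = 0.0386 m^2, L = 0.081 m, V = 0.0034 m^3, c = 343 m/s
Formula: f = (c / (2*pi)) * sqrt(S / (V * L))
Compute V * L = 0.0034 * 0.081 = 0.0002754
Compute S / (V * L) = 0.0386 / 0.0002754 = 140.1598
Compute sqrt(140.1598) = 11.83891
Compute c / (2*pi) = 343 / 6.283185 = 54.590148
f = 54.590148 * 11.83891 = 646.29

646.29 Hz


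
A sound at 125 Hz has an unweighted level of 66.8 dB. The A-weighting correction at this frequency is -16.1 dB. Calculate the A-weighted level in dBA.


Given values:
  SPL = 66.8 dB
  A-weighting at 125 Hz = -16.1 dB
Formula: L_A = SPL + A_weight
L_A = 66.8 + (-16.1)
L_A = 50.7

50.7 dBA


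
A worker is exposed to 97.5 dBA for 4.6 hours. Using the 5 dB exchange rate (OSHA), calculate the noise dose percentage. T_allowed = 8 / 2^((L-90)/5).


Given values:
  L = 97.5 dBA, T = 4.6 hours
Formula: T_allowed = 8 / 2^((L - 90) / 5)
Compute exponent: (97.5 - 90) / 5 = 1.5
Compute 2^(1.5) = 2.828427
T_allowed = 8 / 2.828427 = 2.828427 hours
Dose = (T / T_allowed) * 100
Dose = (4.6 / 2.828427) * 100 = 162.63

162.63 %


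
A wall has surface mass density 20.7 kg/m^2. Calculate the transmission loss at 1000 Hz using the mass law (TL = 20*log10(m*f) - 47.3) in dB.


Given values:
  m = 20.7 kg/m^2, f = 1000 Hz
Formula: TL = 20 * log10(m * f) - 47.3
Compute m * f = 20.7 * 1000 = 20700.0
Compute log10(20700.0) = 4.31597
Compute 20 * 4.31597 = 86.3194
TL = 86.3194 - 47.3 = 39.02

39.02 dB


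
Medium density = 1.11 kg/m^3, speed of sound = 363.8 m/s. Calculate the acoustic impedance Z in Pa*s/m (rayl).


Given values:
  rho = 1.11 kg/m^3
  c = 363.8 m/s
Formula: Z = rho * c
Z = 1.11 * 363.8
Z = 403.82

403.82 rayl


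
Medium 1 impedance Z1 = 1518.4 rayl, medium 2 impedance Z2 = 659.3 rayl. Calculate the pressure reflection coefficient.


Given values:
  Z1 = 1518.4 rayl, Z2 = 659.3 rayl
Formula: R = (Z2 - Z1) / (Z2 + Z1)
Numerator: Z2 - Z1 = 659.3 - 1518.4 = -859.1
Denominator: Z2 + Z1 = 659.3 + 1518.4 = 2177.7
R = -859.1 / 2177.7 = -0.3945

-0.3945
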